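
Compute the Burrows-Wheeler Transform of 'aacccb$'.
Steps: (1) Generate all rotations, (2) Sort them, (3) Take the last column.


Rotations (sorted):
  0: $aacccb -> last char: b
  1: aacccb$ -> last char: $
  2: acccb$a -> last char: a
  3: b$aaccc -> last char: c
  4: cb$aacc -> last char: c
  5: ccb$aac -> last char: c
  6: cccb$aa -> last char: a


BWT = b$accca


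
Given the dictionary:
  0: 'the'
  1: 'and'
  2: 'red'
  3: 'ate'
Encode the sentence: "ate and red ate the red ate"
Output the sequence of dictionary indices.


Look up each word in the dictionary:
  'ate' -> 3
  'and' -> 1
  'red' -> 2
  'ate' -> 3
  'the' -> 0
  'red' -> 2
  'ate' -> 3

Encoded: [3, 1, 2, 3, 0, 2, 3]


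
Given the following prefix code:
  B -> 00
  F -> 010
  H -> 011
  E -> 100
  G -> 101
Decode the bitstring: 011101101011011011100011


Decoding step by step:
Bits 011 -> H
Bits 101 -> G
Bits 101 -> G
Bits 011 -> H
Bits 011 -> H
Bits 011 -> H
Bits 100 -> E
Bits 011 -> H


Decoded message: HGGHHHEH


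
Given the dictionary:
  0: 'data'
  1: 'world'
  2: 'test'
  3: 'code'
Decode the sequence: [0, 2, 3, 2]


Look up each index in the dictionary:
  0 -> 'data'
  2 -> 'test'
  3 -> 'code'
  2 -> 'test'

Decoded: "data test code test"


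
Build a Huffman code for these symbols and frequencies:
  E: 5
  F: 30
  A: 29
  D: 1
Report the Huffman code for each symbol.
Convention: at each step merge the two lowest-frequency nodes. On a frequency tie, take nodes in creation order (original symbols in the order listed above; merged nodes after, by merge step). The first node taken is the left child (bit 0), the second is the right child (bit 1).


Huffman tree construction:
Step 1: Merge D(1) + E(5) = 6
Step 2: Merge (D+E)(6) + A(29) = 35
Step 3: Merge F(30) + ((D+E)+A)(35) = 65
Read each symbol's code off the tree from the root (left child = 0, right child = 1).

Codes:
  E: 101 (length 3)
  F: 0 (length 1)
  A: 11 (length 2)
  D: 100 (length 3)
Average code length: 106/65 = 1.6308 bits/symbol


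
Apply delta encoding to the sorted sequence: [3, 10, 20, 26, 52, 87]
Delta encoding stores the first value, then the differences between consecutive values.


First value: 3
Deltas:
  10 - 3 = 7
  20 - 10 = 10
  26 - 20 = 6
  52 - 26 = 26
  87 - 52 = 35


Delta encoded: [3, 7, 10, 6, 26, 35]


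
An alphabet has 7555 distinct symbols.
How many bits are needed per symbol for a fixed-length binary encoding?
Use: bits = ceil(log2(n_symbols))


log2(7555) = 12.8832
Bracket: 2^12 = 4096 < 7555 <= 2^13 = 8192
So ceil(log2(7555)) = 13

bits = ceil(log2(7555)) = ceil(12.8832) = 13 bits


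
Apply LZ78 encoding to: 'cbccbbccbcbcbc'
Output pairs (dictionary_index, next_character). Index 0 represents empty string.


LZ78 encoding steps:
Dictionary: {0: ''}
Step 1: w='' (idx 0), next='c' -> output (0, 'c'), add 'c' as idx 1
Step 2: w='' (idx 0), next='b' -> output (0, 'b'), add 'b' as idx 2
Step 3: w='c' (idx 1), next='c' -> output (1, 'c'), add 'cc' as idx 3
Step 4: w='b' (idx 2), next='b' -> output (2, 'b'), add 'bb' as idx 4
Step 5: w='cc' (idx 3), next='b' -> output (3, 'b'), add 'ccb' as idx 5
Step 6: w='c' (idx 1), next='b' -> output (1, 'b'), add 'cb' as idx 6
Step 7: w='cb' (idx 6), next='c' -> output (6, 'c'), add 'cbc' as idx 7


Encoded: [(0, 'c'), (0, 'b'), (1, 'c'), (2, 'b'), (3, 'b'), (1, 'b'), (6, 'c')]


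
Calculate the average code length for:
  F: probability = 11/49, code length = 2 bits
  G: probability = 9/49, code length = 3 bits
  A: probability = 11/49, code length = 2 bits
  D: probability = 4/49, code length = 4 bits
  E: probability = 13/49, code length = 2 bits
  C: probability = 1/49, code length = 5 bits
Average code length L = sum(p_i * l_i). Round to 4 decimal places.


Weighted contributions p_i * l_i:
  F: (11/49) * 2 = 22/49
  G: (9/49) * 3 = 27/49
  A: (11/49) * 2 = 22/49
  D: (4/49) * 4 = 16/49
  E: (13/49) * 2 = 26/49
  C: (1/49) * 5 = 5/49
Sum = (22 + 27 + 22 + 16 + 26 + 5)/49 = 118/49

L = 118/49 = 2.4082 bits/symbol


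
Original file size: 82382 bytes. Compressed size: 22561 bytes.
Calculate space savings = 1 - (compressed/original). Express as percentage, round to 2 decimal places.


ratio = compressed/original = 22561/82382 = 0.273858
savings = 1 - ratio = 1 - 0.273858 = 0.726142
as a percentage: 0.726142 * 100 = 72.61%

Space savings = 1 - 22561/82382 = 72.61%


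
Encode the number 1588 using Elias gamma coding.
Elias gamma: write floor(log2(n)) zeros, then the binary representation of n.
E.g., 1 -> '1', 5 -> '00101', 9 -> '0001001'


num_bits = floor(log2(1588)) + 1 = 11
leading_zeros = num_bits - 1 = 10
binary(1588) = 11000110100

Elias gamma(1588) = '0000000000' + '11000110100' = 000000000011000110100 (21 bits)


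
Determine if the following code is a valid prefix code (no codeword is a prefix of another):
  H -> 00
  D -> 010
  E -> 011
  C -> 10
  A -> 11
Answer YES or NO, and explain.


Checking each pair (does one codeword prefix another?):
  H='00' vs D='010': no prefix
  H='00' vs E='011': no prefix
  H='00' vs C='10': no prefix
  H='00' vs A='11': no prefix
  D='010' vs H='00': no prefix
  D='010' vs E='011': no prefix
  D='010' vs C='10': no prefix
  D='010' vs A='11': no prefix
  E='011' vs H='00': no prefix
  E='011' vs D='010': no prefix
  E='011' vs C='10': no prefix
  E='011' vs A='11': no prefix
  C='10' vs H='00': no prefix
  C='10' vs D='010': no prefix
  C='10' vs E='011': no prefix
  C='10' vs A='11': no prefix
  A='11' vs H='00': no prefix
  A='11' vs D='010': no prefix
  A='11' vs E='011': no prefix
  A='11' vs C='10': no prefix
No violation found over all pairs.

YES -- this is a valid prefix code. No codeword is a prefix of any other codeword.


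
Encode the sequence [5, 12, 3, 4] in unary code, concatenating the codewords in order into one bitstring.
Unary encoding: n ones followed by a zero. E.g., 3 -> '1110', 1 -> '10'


Encode each number as n ones followed by a terminating 0:
  5 -> 111110 (6 bits)
  12 -> 1111111111110 (13 bits)
  3 -> 1110 (4 bits)
  4 -> 11110 (5 bits)
Total length = 6 + 13 + 4 + 5 = 28 bits.

Unary([5, 12, 3, 4]) = 1111101111111111110111011110 (28 bits)


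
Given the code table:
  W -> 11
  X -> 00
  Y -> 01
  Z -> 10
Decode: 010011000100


Decoding:
01 -> Y
00 -> X
11 -> W
00 -> X
01 -> Y
00 -> X


Result: YXWXYX


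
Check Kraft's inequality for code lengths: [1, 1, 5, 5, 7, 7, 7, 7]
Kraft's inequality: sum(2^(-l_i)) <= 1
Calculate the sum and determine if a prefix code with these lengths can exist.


Sum = 2^(-1) + 2^(-1) + 2^(-5) + 2^(-5) + 2^(-7) + 2^(-7) + 2^(-7) + 2^(-7)
    = 0.5 + 0.5 + 0.03125 + 0.03125 + 0.0078125 + 0.0078125 + 0.0078125 + 0.0078125
    = 140/128 = 1.09375
Since 1.09375 > 1, Kraft's inequality is NOT satisfied.
A prefix code with these lengths CANNOT exist.

Kraft sum = 1.09375. Not satisfied.


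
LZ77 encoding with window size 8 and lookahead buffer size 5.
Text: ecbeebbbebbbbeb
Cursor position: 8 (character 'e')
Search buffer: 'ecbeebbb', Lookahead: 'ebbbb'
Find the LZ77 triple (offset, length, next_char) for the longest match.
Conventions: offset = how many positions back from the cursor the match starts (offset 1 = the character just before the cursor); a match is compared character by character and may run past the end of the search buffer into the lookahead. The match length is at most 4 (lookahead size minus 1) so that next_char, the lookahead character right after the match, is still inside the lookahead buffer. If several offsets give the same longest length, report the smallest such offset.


Try each offset into the search buffer:
  offset=1 (pos 7, char 'b'): match length 0
  offset=2 (pos 6, char 'b'): match length 0
  offset=3 (pos 5, char 'b'): match length 0
  offset=4 (pos 4, char 'e'): match length 4
  offset=5 (pos 3, char 'e'): match length 1
  offset=6 (pos 2, char 'b'): match length 0
  offset=7 (pos 1, char 'c'): match length 0
  offset=8 (pos 0, char 'e'): match length 1
Longest match has length 4 at offset 4.
next_char = character at position 8 + 4 = 12 -> 'b'

Best match: offset=4, length=4 (matching 'ebbb' starting at position 4)
LZ77 triple: (4, 4, 'b')


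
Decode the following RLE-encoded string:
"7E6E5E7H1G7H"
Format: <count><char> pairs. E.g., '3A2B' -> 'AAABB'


Expanding each <count><char> pair:
  7E -> 'EEEEEEE'
  6E -> 'EEEEEE'
  5E -> 'EEEEE'
  7H -> 'HHHHHHH'
  1G -> 'G'
  7H -> 'HHHHHHH'

Decoded = EEEEEEEEEEEEEEEEEEHHHHHHHGHHHHHHH


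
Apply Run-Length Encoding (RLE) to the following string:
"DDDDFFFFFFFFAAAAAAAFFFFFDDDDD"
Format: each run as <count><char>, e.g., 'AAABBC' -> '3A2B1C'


Scanning runs left to right:
  i=0: run of 'D' x 4 -> '4D'
  i=4: run of 'F' x 8 -> '8F'
  i=12: run of 'A' x 7 -> '7A'
  i=19: run of 'F' x 5 -> '5F'
  i=24: run of 'D' x 5 -> '5D'

RLE = 4D8F7A5F5D


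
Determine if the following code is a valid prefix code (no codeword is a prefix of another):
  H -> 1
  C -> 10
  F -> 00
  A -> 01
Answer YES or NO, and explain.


Checking each pair (does one codeword prefix another?):
  H='1' vs C='10': prefix -- VIOLATION

NO -- this is NOT a valid prefix code. H (1) is a prefix of C (10).


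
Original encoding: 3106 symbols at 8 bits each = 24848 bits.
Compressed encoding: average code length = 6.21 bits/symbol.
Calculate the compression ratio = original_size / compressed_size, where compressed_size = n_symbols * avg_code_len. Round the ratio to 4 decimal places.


original_size = n_symbols * orig_bits = 3106 * 8 = 24848 bits
compressed_size = n_symbols * avg_code_len = 3106 * 6.21 = 19288.26 bits
ratio = original_size / compressed_size = 24848 / 19288.26 = 1.2882

Compression ratio = 1.2882


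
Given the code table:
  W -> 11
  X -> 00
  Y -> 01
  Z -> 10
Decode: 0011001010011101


Decoding:
00 -> X
11 -> W
00 -> X
10 -> Z
10 -> Z
01 -> Y
11 -> W
01 -> Y


Result: XWXZZYWY


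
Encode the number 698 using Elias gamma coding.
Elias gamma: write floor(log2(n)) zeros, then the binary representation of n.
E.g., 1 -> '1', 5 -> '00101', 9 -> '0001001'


num_bits = floor(log2(698)) + 1 = 10
leading_zeros = num_bits - 1 = 9
binary(698) = 1010111010

Elias gamma(698) = '000000000' + '1010111010' = 0000000001010111010 (19 bits)


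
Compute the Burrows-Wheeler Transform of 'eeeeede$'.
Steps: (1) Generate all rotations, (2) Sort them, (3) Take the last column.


Rotations (sorted):
  0: $eeeeede -> last char: e
  1: de$eeeee -> last char: e
  2: e$eeeeed -> last char: d
  3: ede$eeee -> last char: e
  4: eede$eee -> last char: e
  5: eeede$ee -> last char: e
  6: eeeede$e -> last char: e
  7: eeeeede$ -> last char: $


BWT = eedeeee$


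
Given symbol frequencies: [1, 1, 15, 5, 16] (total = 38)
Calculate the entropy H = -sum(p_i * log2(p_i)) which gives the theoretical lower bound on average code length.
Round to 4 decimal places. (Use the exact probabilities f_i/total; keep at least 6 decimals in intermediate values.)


Per-symbol terms -p_i * log2(p_i) with p_i = f_i/38:
  p = 1/38 = 0.026316: log2(p) = -5.247928, -p*log2(p) = 0.138103
  p = 1/38 = 0.026316: log2(p) = -5.247928, -p*log2(p) = 0.138103
  p = 15/38 = 0.394737: log2(p) = -1.341037, -p*log2(p) = 0.529357
  p = 5/38 = 0.131579: log2(p) = -2.925999, -p*log2(p) = 0.385000
  p = 16/38 = 0.421053: log2(p) = -1.247928, -p*log2(p) = 0.525443
H = 0.138103 + 0.138103 + 0.529357 + 0.385000 + 0.525443 = 1.716006

H = 1.716 bits/symbol


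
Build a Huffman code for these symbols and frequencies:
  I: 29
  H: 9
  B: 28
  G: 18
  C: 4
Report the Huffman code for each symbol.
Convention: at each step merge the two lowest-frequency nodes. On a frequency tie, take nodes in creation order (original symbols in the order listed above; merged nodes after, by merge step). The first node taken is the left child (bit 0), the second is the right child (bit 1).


Huffman tree construction:
Step 1: Merge C(4) + H(9) = 13
Step 2: Merge (C+H)(13) + G(18) = 31
Step 3: Merge B(28) + I(29) = 57
Step 4: Merge ((C+H)+G)(31) + (B+I)(57) = 88
Read each symbol's code off the tree from the root (left child = 0, right child = 1).

Codes:
  I: 11 (length 2)
  H: 001 (length 3)
  B: 10 (length 2)
  G: 01 (length 2)
  C: 000 (length 3)
Average code length: 189/88 = 2.1477 bits/symbol


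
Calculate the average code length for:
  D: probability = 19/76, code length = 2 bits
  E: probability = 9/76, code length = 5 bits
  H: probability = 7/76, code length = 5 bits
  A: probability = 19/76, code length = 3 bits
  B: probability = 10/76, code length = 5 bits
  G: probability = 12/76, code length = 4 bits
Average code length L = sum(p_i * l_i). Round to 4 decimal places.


Weighted contributions p_i * l_i:
  D: (19/76) * 2 = 38/76
  E: (9/76) * 5 = 45/76
  H: (7/76) * 5 = 35/76
  A: (19/76) * 3 = 57/76
  B: (10/76) * 5 = 50/76
  G: (12/76) * 4 = 48/76
Sum = (38 + 45 + 35 + 57 + 50 + 48)/76 = 273/76

L = 273/76 = 3.5921 bits/symbol


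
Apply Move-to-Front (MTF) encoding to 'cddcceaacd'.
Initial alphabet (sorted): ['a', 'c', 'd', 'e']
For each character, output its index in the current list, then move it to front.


MTF encoding:
'c': index 1 in ['a', 'c', 'd', 'e'] -> ['c', 'a', 'd', 'e']
'd': index 2 in ['c', 'a', 'd', 'e'] -> ['d', 'c', 'a', 'e']
'd': index 0 in ['d', 'c', 'a', 'e'] -> ['d', 'c', 'a', 'e']
'c': index 1 in ['d', 'c', 'a', 'e'] -> ['c', 'd', 'a', 'e']
'c': index 0 in ['c', 'd', 'a', 'e'] -> ['c', 'd', 'a', 'e']
'e': index 3 in ['c', 'd', 'a', 'e'] -> ['e', 'c', 'd', 'a']
'a': index 3 in ['e', 'c', 'd', 'a'] -> ['a', 'e', 'c', 'd']
'a': index 0 in ['a', 'e', 'c', 'd'] -> ['a', 'e', 'c', 'd']
'c': index 2 in ['a', 'e', 'c', 'd'] -> ['c', 'a', 'e', 'd']
'd': index 3 in ['c', 'a', 'e', 'd'] -> ['d', 'c', 'a', 'e']


Output: [1, 2, 0, 1, 0, 3, 3, 0, 2, 3]


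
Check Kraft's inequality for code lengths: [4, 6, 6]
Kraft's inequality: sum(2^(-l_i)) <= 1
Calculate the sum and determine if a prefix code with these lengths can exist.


Sum = 2^(-4) + 2^(-6) + 2^(-6)
    = 0.0625 + 0.015625 + 0.015625
    = 6/64 = 0.09375
Since 0.09375 <= 1, Kraft's inequality IS satisfied.
A prefix code with these lengths CAN exist.

Kraft sum = 0.09375. Satisfied.


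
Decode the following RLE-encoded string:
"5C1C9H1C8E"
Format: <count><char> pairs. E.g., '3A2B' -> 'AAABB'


Expanding each <count><char> pair:
  5C -> 'CCCCC'
  1C -> 'C'
  9H -> 'HHHHHHHHH'
  1C -> 'C'
  8E -> 'EEEEEEEE'

Decoded = CCCCCCHHHHHHHHHCEEEEEEEE


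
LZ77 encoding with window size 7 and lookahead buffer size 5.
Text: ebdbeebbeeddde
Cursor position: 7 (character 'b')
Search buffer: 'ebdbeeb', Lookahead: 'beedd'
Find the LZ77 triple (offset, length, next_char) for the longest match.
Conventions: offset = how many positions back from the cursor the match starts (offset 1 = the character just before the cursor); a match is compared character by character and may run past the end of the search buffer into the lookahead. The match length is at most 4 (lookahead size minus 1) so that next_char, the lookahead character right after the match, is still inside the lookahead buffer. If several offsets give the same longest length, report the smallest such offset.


Try each offset into the search buffer:
  offset=1 (pos 6, char 'b'): match length 1
  offset=2 (pos 5, char 'e'): match length 0
  offset=3 (pos 4, char 'e'): match length 0
  offset=4 (pos 3, char 'b'): match length 3
  offset=5 (pos 2, char 'd'): match length 0
  offset=6 (pos 1, char 'b'): match length 1
  offset=7 (pos 0, char 'e'): match length 0
Longest match has length 3 at offset 4.
next_char = character at position 7 + 3 = 10 -> 'd'

Best match: offset=4, length=3 (matching 'bee' starting at position 3)
LZ77 triple: (4, 3, 'd')


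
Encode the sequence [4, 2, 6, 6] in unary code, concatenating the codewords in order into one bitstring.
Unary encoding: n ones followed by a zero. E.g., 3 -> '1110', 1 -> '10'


Encode each number as n ones followed by a terminating 0:
  4 -> 11110 (5 bits)
  2 -> 110 (3 bits)
  6 -> 1111110 (7 bits)
  6 -> 1111110 (7 bits)
Total length = 5 + 3 + 7 + 7 = 22 bits.

Unary([4, 2, 6, 6]) = 1111011011111101111110 (22 bits)


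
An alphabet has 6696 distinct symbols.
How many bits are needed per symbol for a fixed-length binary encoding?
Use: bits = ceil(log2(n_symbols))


log2(6696) = 12.7091
Bracket: 2^12 = 4096 < 6696 <= 2^13 = 8192
So ceil(log2(6696)) = 13

bits = ceil(log2(6696)) = ceil(12.7091) = 13 bits


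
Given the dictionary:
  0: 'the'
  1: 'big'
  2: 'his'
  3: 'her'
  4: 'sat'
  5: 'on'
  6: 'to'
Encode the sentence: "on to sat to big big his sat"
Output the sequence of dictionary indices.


Look up each word in the dictionary:
  'on' -> 5
  'to' -> 6
  'sat' -> 4
  'to' -> 6
  'big' -> 1
  'big' -> 1
  'his' -> 2
  'sat' -> 4

Encoded: [5, 6, 4, 6, 1, 1, 2, 4]


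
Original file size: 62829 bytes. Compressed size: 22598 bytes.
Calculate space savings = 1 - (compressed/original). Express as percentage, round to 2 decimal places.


ratio = compressed/original = 22598/62829 = 0.359675
savings = 1 - ratio = 1 - 0.359675 = 0.640325
as a percentage: 0.640325 * 100 = 64.03%

Space savings = 1 - 22598/62829 = 64.03%


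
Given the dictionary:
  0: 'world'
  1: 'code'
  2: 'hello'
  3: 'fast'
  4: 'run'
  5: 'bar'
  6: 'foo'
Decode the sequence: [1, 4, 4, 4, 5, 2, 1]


Look up each index in the dictionary:
  1 -> 'code'
  4 -> 'run'
  4 -> 'run'
  4 -> 'run'
  5 -> 'bar'
  2 -> 'hello'
  1 -> 'code'

Decoded: "code run run run bar hello code"


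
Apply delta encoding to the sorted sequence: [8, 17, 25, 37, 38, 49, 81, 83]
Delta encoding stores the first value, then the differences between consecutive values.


First value: 8
Deltas:
  17 - 8 = 9
  25 - 17 = 8
  37 - 25 = 12
  38 - 37 = 1
  49 - 38 = 11
  81 - 49 = 32
  83 - 81 = 2


Delta encoded: [8, 9, 8, 12, 1, 11, 32, 2]


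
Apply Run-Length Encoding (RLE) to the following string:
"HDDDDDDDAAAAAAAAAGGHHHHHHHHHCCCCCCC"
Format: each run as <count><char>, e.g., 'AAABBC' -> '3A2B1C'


Scanning runs left to right:
  i=0: run of 'H' x 1 -> '1H'
  i=1: run of 'D' x 7 -> '7D'
  i=8: run of 'A' x 9 -> '9A'
  i=17: run of 'G' x 2 -> '2G'
  i=19: run of 'H' x 9 -> '9H'
  i=28: run of 'C' x 7 -> '7C'

RLE = 1H7D9A2G9H7C


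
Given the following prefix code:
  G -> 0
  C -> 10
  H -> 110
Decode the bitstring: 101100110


Decoding step by step:
Bits 10 -> C
Bits 110 -> H
Bits 0 -> G
Bits 110 -> H


Decoded message: CHGH


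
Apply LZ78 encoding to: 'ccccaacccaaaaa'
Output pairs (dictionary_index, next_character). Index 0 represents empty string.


LZ78 encoding steps:
Dictionary: {0: ''}
Step 1: w='' (idx 0), next='c' -> output (0, 'c'), add 'c' as idx 1
Step 2: w='c' (idx 1), next='c' -> output (1, 'c'), add 'cc' as idx 2
Step 3: w='c' (idx 1), next='a' -> output (1, 'a'), add 'ca' as idx 3
Step 4: w='' (idx 0), next='a' -> output (0, 'a'), add 'a' as idx 4
Step 5: w='cc' (idx 2), next='c' -> output (2, 'c'), add 'ccc' as idx 5
Step 6: w='a' (idx 4), next='a' -> output (4, 'a'), add 'aa' as idx 6
Step 7: w='aa' (idx 6), next='a' -> output (6, 'a'), add 'aaa' as idx 7


Encoded: [(0, 'c'), (1, 'c'), (1, 'a'), (0, 'a'), (2, 'c'), (4, 'a'), (6, 'a')]


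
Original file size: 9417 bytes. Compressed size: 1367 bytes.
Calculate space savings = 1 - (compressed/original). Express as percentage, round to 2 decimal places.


ratio = compressed/original = 1367/9417 = 0.145163
savings = 1 - ratio = 1 - 0.145163 = 0.854837
as a percentage: 0.854837 * 100 = 85.48%

Space savings = 1 - 1367/9417 = 85.48%


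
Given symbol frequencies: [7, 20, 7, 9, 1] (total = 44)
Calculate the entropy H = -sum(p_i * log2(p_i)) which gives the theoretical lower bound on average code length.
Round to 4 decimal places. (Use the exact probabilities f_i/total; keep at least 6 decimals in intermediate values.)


Per-symbol terms -p_i * log2(p_i) with p_i = f_i/44:
  p = 7/44 = 0.159091: log2(p) = -2.652077, -p*log2(p) = 0.421921
  p = 20/44 = 0.454545: log2(p) = -1.137504, -p*log2(p) = 0.517047
  p = 7/44 = 0.159091: log2(p) = -2.652077, -p*log2(p) = 0.421921
  p = 9/44 = 0.204545: log2(p) = -2.289507, -p*log2(p) = 0.468308
  p = 1/44 = 0.022727: log2(p) = -5.459432, -p*log2(p) = 0.124078
H = 0.421921 + 0.517047 + 0.421921 + 0.468308 + 0.124078 = 1.953275

H = 1.9533 bits/symbol


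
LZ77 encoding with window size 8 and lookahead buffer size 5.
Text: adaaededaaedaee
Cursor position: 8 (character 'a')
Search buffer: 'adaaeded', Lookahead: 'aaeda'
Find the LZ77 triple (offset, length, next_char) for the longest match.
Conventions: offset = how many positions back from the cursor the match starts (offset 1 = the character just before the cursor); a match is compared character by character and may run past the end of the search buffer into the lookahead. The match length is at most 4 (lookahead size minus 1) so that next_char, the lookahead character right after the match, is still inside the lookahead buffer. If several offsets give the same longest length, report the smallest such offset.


Try each offset into the search buffer:
  offset=1 (pos 7, char 'd'): match length 0
  offset=2 (pos 6, char 'e'): match length 0
  offset=3 (pos 5, char 'd'): match length 0
  offset=4 (pos 4, char 'e'): match length 0
  offset=5 (pos 3, char 'a'): match length 1
  offset=6 (pos 2, char 'a'): match length 4
  offset=7 (pos 1, char 'd'): match length 0
  offset=8 (pos 0, char 'a'): match length 1
Longest match has length 4 at offset 6.
next_char = character at position 8 + 4 = 12 -> 'a'

Best match: offset=6, length=4 (matching 'aaed' starting at position 2)
LZ77 triple: (6, 4, 'a')


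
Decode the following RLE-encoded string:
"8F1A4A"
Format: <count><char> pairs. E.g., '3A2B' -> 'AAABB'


Expanding each <count><char> pair:
  8F -> 'FFFFFFFF'
  1A -> 'A'
  4A -> 'AAAA'

Decoded = FFFFFFFFAAAAA


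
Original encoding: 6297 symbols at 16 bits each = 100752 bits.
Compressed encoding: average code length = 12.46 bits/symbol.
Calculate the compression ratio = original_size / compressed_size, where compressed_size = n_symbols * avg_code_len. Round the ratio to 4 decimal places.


original_size = n_symbols * orig_bits = 6297 * 16 = 100752 bits
compressed_size = n_symbols * avg_code_len = 6297 * 12.46 = 78460.62 bits
ratio = original_size / compressed_size = 100752 / 78460.62 = 1.2841

Compression ratio = 1.2841


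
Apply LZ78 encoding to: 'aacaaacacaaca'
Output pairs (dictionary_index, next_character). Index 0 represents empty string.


LZ78 encoding steps:
Dictionary: {0: ''}
Step 1: w='' (idx 0), next='a' -> output (0, 'a'), add 'a' as idx 1
Step 2: w='a' (idx 1), next='c' -> output (1, 'c'), add 'ac' as idx 2
Step 3: w='a' (idx 1), next='a' -> output (1, 'a'), add 'aa' as idx 3
Step 4: w='ac' (idx 2), next='a' -> output (2, 'a'), add 'aca' as idx 4
Step 5: w='' (idx 0), next='c' -> output (0, 'c'), add 'c' as idx 5
Step 6: w='aa' (idx 3), next='c' -> output (3, 'c'), add 'aac' as idx 6
Step 7: w='a' (idx 1), end of input -> output (1, '')


Encoded: [(0, 'a'), (1, 'c'), (1, 'a'), (2, 'a'), (0, 'c'), (3, 'c'), (1, '')]


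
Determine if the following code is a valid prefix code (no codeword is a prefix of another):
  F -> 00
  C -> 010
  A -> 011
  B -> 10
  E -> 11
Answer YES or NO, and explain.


Checking each pair (does one codeword prefix another?):
  F='00' vs C='010': no prefix
  F='00' vs A='011': no prefix
  F='00' vs B='10': no prefix
  F='00' vs E='11': no prefix
  C='010' vs F='00': no prefix
  C='010' vs A='011': no prefix
  C='010' vs B='10': no prefix
  C='010' vs E='11': no prefix
  A='011' vs F='00': no prefix
  A='011' vs C='010': no prefix
  A='011' vs B='10': no prefix
  A='011' vs E='11': no prefix
  B='10' vs F='00': no prefix
  B='10' vs C='010': no prefix
  B='10' vs A='011': no prefix
  B='10' vs E='11': no prefix
  E='11' vs F='00': no prefix
  E='11' vs C='010': no prefix
  E='11' vs A='011': no prefix
  E='11' vs B='10': no prefix
No violation found over all pairs.

YES -- this is a valid prefix code. No codeword is a prefix of any other codeword.


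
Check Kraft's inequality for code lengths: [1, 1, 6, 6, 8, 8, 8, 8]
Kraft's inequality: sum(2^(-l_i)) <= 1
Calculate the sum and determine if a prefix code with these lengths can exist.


Sum = 2^(-1) + 2^(-1) + 2^(-6) + 2^(-6) + 2^(-8) + 2^(-8) + 2^(-8) + 2^(-8)
    = 0.5 + 0.5 + 0.015625 + 0.015625 + 0.00390625 + 0.00390625 + 0.00390625 + 0.00390625
    = 268/256 = 1.046875
Since 1.046875 > 1, Kraft's inequality is NOT satisfied.
A prefix code with these lengths CANNOT exist.

Kraft sum = 1.046875. Not satisfied.


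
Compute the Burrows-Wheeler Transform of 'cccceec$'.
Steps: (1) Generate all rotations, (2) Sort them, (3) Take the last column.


Rotations (sorted):
  0: $cccceec -> last char: c
  1: c$ccccee -> last char: e
  2: cccceec$ -> last char: $
  3: ccceec$c -> last char: c
  4: cceec$cc -> last char: c
  5: ceec$ccc -> last char: c
  6: ec$cccce -> last char: e
  7: eec$cccc -> last char: c


BWT = ce$cccec


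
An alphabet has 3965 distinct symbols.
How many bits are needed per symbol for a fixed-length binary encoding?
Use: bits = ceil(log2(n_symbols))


log2(3965) = 11.9531
Bracket: 2^11 = 2048 < 3965 <= 2^12 = 4096
So ceil(log2(3965)) = 12

bits = ceil(log2(3965)) = ceil(11.9531) = 12 bits


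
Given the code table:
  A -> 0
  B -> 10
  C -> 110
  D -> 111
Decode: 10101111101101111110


Decoding:
10 -> B
10 -> B
111 -> D
110 -> C
110 -> C
111 -> D
111 -> D
0 -> A


Result: BBDCCDDA


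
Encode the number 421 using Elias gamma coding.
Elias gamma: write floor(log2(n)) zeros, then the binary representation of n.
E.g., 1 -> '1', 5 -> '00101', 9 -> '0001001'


num_bits = floor(log2(421)) + 1 = 9
leading_zeros = num_bits - 1 = 8
binary(421) = 110100101

Elias gamma(421) = '00000000' + '110100101' = 00000000110100101 (17 bits)


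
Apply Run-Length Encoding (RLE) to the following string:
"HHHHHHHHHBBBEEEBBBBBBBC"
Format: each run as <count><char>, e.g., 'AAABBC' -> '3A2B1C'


Scanning runs left to right:
  i=0: run of 'H' x 9 -> '9H'
  i=9: run of 'B' x 3 -> '3B'
  i=12: run of 'E' x 3 -> '3E'
  i=15: run of 'B' x 7 -> '7B'
  i=22: run of 'C' x 1 -> '1C'

RLE = 9H3B3E7B1C


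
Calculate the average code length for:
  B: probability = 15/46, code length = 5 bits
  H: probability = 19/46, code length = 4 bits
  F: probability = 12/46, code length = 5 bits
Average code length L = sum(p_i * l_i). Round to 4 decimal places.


Weighted contributions p_i * l_i:
  B: (15/46) * 5 = 75/46
  H: (19/46) * 4 = 76/46
  F: (12/46) * 5 = 60/46
Sum = (75 + 76 + 60)/46 = 211/46

L = 211/46 = 4.5870 bits/symbol


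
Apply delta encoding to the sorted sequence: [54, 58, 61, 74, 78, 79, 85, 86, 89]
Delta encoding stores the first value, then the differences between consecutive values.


First value: 54
Deltas:
  58 - 54 = 4
  61 - 58 = 3
  74 - 61 = 13
  78 - 74 = 4
  79 - 78 = 1
  85 - 79 = 6
  86 - 85 = 1
  89 - 86 = 3


Delta encoded: [54, 4, 3, 13, 4, 1, 6, 1, 3]


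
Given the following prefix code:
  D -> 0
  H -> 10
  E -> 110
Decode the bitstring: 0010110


Decoding step by step:
Bits 0 -> D
Bits 0 -> D
Bits 10 -> H
Bits 110 -> E


Decoded message: DDHE


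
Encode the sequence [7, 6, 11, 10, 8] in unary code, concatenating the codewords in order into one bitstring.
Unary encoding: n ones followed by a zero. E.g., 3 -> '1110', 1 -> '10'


Encode each number as n ones followed by a terminating 0:
  7 -> 11111110 (8 bits)
  6 -> 1111110 (7 bits)
  11 -> 111111111110 (12 bits)
  10 -> 11111111110 (11 bits)
  8 -> 111111110 (9 bits)
Total length = 8 + 7 + 12 + 11 + 9 = 47 bits.

Unary([7, 6, 11, 10, 8]) = 11111110111111011111111111011111111110111111110 (47 bits)


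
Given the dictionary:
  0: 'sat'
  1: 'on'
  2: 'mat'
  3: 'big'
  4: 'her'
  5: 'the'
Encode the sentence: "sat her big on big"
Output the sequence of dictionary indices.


Look up each word in the dictionary:
  'sat' -> 0
  'her' -> 4
  'big' -> 3
  'on' -> 1
  'big' -> 3

Encoded: [0, 4, 3, 1, 3]


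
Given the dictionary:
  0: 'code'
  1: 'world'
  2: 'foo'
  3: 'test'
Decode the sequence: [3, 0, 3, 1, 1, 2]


Look up each index in the dictionary:
  3 -> 'test'
  0 -> 'code'
  3 -> 'test'
  1 -> 'world'
  1 -> 'world'
  2 -> 'foo'

Decoded: "test code test world world foo"


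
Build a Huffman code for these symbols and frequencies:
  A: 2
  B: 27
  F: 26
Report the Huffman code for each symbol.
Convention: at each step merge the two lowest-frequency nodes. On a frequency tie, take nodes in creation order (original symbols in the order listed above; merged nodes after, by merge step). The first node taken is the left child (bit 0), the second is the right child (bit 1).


Huffman tree construction:
Step 1: Merge A(2) + F(26) = 28
Step 2: Merge B(27) + (A+F)(28) = 55
Read each symbol's code off the tree from the root (left child = 0, right child = 1).

Codes:
  A: 10 (length 2)
  B: 0 (length 1)
  F: 11 (length 2)
Average code length: 83/55 = 1.5091 bits/symbol


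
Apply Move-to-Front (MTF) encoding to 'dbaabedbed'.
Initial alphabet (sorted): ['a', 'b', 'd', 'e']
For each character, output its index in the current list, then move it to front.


MTF encoding:
'd': index 2 in ['a', 'b', 'd', 'e'] -> ['d', 'a', 'b', 'e']
'b': index 2 in ['d', 'a', 'b', 'e'] -> ['b', 'd', 'a', 'e']
'a': index 2 in ['b', 'd', 'a', 'e'] -> ['a', 'b', 'd', 'e']
'a': index 0 in ['a', 'b', 'd', 'e'] -> ['a', 'b', 'd', 'e']
'b': index 1 in ['a', 'b', 'd', 'e'] -> ['b', 'a', 'd', 'e']
'e': index 3 in ['b', 'a', 'd', 'e'] -> ['e', 'b', 'a', 'd']
'd': index 3 in ['e', 'b', 'a', 'd'] -> ['d', 'e', 'b', 'a']
'b': index 2 in ['d', 'e', 'b', 'a'] -> ['b', 'd', 'e', 'a']
'e': index 2 in ['b', 'd', 'e', 'a'] -> ['e', 'b', 'd', 'a']
'd': index 2 in ['e', 'b', 'd', 'a'] -> ['d', 'e', 'b', 'a']


Output: [2, 2, 2, 0, 1, 3, 3, 2, 2, 2]


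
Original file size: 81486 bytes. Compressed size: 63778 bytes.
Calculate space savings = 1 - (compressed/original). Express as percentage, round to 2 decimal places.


ratio = compressed/original = 63778/81486 = 0.782687
savings = 1 - ratio = 1 - 0.782687 = 0.217313
as a percentage: 0.217313 * 100 = 21.73%

Space savings = 1 - 63778/81486 = 21.73%


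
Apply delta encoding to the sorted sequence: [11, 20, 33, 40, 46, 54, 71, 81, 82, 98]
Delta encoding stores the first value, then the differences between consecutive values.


First value: 11
Deltas:
  20 - 11 = 9
  33 - 20 = 13
  40 - 33 = 7
  46 - 40 = 6
  54 - 46 = 8
  71 - 54 = 17
  81 - 71 = 10
  82 - 81 = 1
  98 - 82 = 16


Delta encoded: [11, 9, 13, 7, 6, 8, 17, 10, 1, 16]


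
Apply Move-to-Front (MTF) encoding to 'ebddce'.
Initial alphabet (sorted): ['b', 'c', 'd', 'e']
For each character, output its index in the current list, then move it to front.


MTF encoding:
'e': index 3 in ['b', 'c', 'd', 'e'] -> ['e', 'b', 'c', 'd']
'b': index 1 in ['e', 'b', 'c', 'd'] -> ['b', 'e', 'c', 'd']
'd': index 3 in ['b', 'e', 'c', 'd'] -> ['d', 'b', 'e', 'c']
'd': index 0 in ['d', 'b', 'e', 'c'] -> ['d', 'b', 'e', 'c']
'c': index 3 in ['d', 'b', 'e', 'c'] -> ['c', 'd', 'b', 'e']
'e': index 3 in ['c', 'd', 'b', 'e'] -> ['e', 'c', 'd', 'b']


Output: [3, 1, 3, 0, 3, 3]


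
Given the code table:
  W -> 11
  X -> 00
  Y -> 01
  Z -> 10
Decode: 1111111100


Decoding:
11 -> W
11 -> W
11 -> W
11 -> W
00 -> X


Result: WWWWX


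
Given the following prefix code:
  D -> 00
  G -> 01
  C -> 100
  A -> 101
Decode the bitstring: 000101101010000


Decoding step by step:
Bits 00 -> D
Bits 01 -> G
Bits 01 -> G
Bits 101 -> A
Bits 01 -> G
Bits 00 -> D
Bits 00 -> D


Decoded message: DGGAGDD


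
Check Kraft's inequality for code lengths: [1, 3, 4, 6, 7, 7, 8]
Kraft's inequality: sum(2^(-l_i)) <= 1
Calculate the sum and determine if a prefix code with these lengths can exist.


Sum = 2^(-1) + 2^(-3) + 2^(-4) + 2^(-6) + 2^(-7) + 2^(-7) + 2^(-8)
    = 0.5 + 0.125 + 0.0625 + 0.015625 + 0.0078125 + 0.0078125 + 0.00390625
    = 185/256 = 0.72265625
Since 0.72265625 <= 1, Kraft's inequality IS satisfied.
A prefix code with these lengths CAN exist.

Kraft sum = 0.72265625. Satisfied.


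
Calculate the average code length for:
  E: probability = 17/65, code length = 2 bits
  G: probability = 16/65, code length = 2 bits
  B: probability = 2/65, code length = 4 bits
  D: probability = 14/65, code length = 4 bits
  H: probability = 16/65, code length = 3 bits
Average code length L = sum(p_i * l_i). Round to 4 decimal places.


Weighted contributions p_i * l_i:
  E: (17/65) * 2 = 34/65
  G: (16/65) * 2 = 32/65
  B: (2/65) * 4 = 8/65
  D: (14/65) * 4 = 56/65
  H: (16/65) * 3 = 48/65
Sum = (34 + 32 + 8 + 56 + 48)/65 = 178/65

L = 178/65 = 2.7385 bits/symbol


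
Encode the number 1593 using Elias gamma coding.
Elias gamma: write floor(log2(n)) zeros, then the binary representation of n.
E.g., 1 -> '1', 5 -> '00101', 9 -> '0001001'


num_bits = floor(log2(1593)) + 1 = 11
leading_zeros = num_bits - 1 = 10
binary(1593) = 11000111001

Elias gamma(1593) = '0000000000' + '11000111001' = 000000000011000111001 (21 bits)


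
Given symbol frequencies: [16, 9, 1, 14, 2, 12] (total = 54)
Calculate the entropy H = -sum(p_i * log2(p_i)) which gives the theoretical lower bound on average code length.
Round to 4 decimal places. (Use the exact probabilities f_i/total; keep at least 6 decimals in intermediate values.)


Per-symbol terms -p_i * log2(p_i) with p_i = f_i/54:
  p = 16/54 = 0.296296: log2(p) = -1.754888, -p*log2(p) = 0.519967
  p = 9/54 = 0.166667: log2(p) = -2.584963, -p*log2(p) = 0.430827
  p = 1/54 = 0.018519: log2(p) = -5.754888, -p*log2(p) = 0.106572
  p = 14/54 = 0.259259: log2(p) = -1.947533, -p*log2(p) = 0.504916
  p = 2/54 = 0.037037: log2(p) = -4.754888, -p*log2(p) = 0.176107
  p = 12/54 = 0.222222: log2(p) = -2.169925, -p*log2(p) = 0.482206
H = 0.519967 + 0.430827 + 0.106572 + 0.504916 + 0.176107 + 0.482206 = 2.220595

H = 2.2206 bits/symbol


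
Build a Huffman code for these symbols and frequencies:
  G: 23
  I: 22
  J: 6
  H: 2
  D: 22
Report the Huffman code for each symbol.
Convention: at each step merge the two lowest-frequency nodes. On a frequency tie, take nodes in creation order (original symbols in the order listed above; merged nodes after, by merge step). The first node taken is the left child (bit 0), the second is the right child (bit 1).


Huffman tree construction:
Step 1: Merge H(2) + J(6) = 8
Step 2: Merge (H+J)(8) + I(22) = 30
Step 3: Merge D(22) + G(23) = 45
Step 4: Merge ((H+J)+I)(30) + (D+G)(45) = 75
Read each symbol's code off the tree from the root (left child = 0, right child = 1).

Codes:
  G: 11 (length 2)
  I: 01 (length 2)
  J: 001 (length 3)
  H: 000 (length 3)
  D: 10 (length 2)
Average code length: 158/75 = 2.1067 bits/symbol


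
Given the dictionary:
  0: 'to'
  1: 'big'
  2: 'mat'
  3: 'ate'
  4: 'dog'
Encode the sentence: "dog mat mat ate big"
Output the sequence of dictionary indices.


Look up each word in the dictionary:
  'dog' -> 4
  'mat' -> 2
  'mat' -> 2
  'ate' -> 3
  'big' -> 1

Encoded: [4, 2, 2, 3, 1]


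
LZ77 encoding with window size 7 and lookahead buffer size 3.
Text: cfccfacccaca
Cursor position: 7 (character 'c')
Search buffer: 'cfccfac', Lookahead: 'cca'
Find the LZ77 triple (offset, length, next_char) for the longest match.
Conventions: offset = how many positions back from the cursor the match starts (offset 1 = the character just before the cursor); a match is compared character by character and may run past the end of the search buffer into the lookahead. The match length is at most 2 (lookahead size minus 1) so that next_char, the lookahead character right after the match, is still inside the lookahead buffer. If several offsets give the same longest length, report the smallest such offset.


Try each offset into the search buffer:
  offset=1 (pos 6, char 'c'): match length 2
  offset=2 (pos 5, char 'a'): match length 0
  offset=3 (pos 4, char 'f'): match length 0
  offset=4 (pos 3, char 'c'): match length 1
  offset=5 (pos 2, char 'c'): match length 2
  offset=6 (pos 1, char 'f'): match length 0
  offset=7 (pos 0, char 'c'): match length 1
Longest match has length 2, found at offsets 1, 5; take the smallest, offset 1.
next_char = character at position 7 + 2 = 9 -> 'a'

Best match: offset=1, length=2 (matching 'cc' starting at position 6)
LZ77 triple: (1, 2, 'a')


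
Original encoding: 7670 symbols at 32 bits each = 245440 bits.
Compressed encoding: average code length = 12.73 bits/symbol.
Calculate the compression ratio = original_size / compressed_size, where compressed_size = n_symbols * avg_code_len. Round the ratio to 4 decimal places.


original_size = n_symbols * orig_bits = 7670 * 32 = 245440 bits
compressed_size = n_symbols * avg_code_len = 7670 * 12.73 = 97639.1 bits
ratio = original_size / compressed_size = 245440 / 97639.1 = 2.5137

Compression ratio = 2.5137


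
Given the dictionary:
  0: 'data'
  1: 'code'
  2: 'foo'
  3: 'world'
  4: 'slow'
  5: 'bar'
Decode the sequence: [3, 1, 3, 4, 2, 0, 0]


Look up each index in the dictionary:
  3 -> 'world'
  1 -> 'code'
  3 -> 'world'
  4 -> 'slow'
  2 -> 'foo'
  0 -> 'data'
  0 -> 'data'

Decoded: "world code world slow foo data data"


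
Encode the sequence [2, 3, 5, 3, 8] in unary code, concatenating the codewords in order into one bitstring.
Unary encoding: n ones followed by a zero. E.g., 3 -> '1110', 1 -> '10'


Encode each number as n ones followed by a terminating 0:
  2 -> 110 (3 bits)
  3 -> 1110 (4 bits)
  5 -> 111110 (6 bits)
  3 -> 1110 (4 bits)
  8 -> 111111110 (9 bits)
Total length = 3 + 4 + 6 + 4 + 9 = 26 bits.

Unary([2, 3, 5, 3, 8]) = 11011101111101110111111110 (26 bits)


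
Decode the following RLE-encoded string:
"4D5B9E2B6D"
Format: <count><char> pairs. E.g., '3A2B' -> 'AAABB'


Expanding each <count><char> pair:
  4D -> 'DDDD'
  5B -> 'BBBBB'
  9E -> 'EEEEEEEEE'
  2B -> 'BB'
  6D -> 'DDDDDD'

Decoded = DDDDBBBBBEEEEEEEEEBBDDDDDD


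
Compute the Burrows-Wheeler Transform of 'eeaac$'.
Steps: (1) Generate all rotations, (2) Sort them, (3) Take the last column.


Rotations (sorted):
  0: $eeaac -> last char: c
  1: aac$ee -> last char: e
  2: ac$eea -> last char: a
  3: c$eeaa -> last char: a
  4: eaac$e -> last char: e
  5: eeaac$ -> last char: $


BWT = ceaae$


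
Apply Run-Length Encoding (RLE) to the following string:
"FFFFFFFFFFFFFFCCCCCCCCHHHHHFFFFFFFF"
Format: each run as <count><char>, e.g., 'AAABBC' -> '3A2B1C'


Scanning runs left to right:
  i=0: run of 'F' x 14 -> '14F'
  i=14: run of 'C' x 8 -> '8C'
  i=22: run of 'H' x 5 -> '5H'
  i=27: run of 'F' x 8 -> '8F'

RLE = 14F8C5H8F


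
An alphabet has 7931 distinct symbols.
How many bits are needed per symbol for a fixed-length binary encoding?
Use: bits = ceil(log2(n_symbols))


log2(7931) = 12.9533
Bracket: 2^12 = 4096 < 7931 <= 2^13 = 8192
So ceil(log2(7931)) = 13

bits = ceil(log2(7931)) = ceil(12.9533) = 13 bits


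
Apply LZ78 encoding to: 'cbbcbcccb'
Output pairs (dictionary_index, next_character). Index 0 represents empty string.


LZ78 encoding steps:
Dictionary: {0: ''}
Step 1: w='' (idx 0), next='c' -> output (0, 'c'), add 'c' as idx 1
Step 2: w='' (idx 0), next='b' -> output (0, 'b'), add 'b' as idx 2
Step 3: w='b' (idx 2), next='c' -> output (2, 'c'), add 'bc' as idx 3
Step 4: w='bc' (idx 3), next='c' -> output (3, 'c'), add 'bcc' as idx 4
Step 5: w='c' (idx 1), next='b' -> output (1, 'b'), add 'cb' as idx 5


Encoded: [(0, 'c'), (0, 'b'), (2, 'c'), (3, 'c'), (1, 'b')]


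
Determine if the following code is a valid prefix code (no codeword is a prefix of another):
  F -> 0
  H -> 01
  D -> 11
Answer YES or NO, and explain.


Checking each pair (does one codeword prefix another?):
  F='0' vs H='01': prefix -- VIOLATION

NO -- this is NOT a valid prefix code. F (0) is a prefix of H (01).


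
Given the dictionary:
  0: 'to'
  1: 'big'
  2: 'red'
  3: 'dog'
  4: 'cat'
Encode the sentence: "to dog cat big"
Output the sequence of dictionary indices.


Look up each word in the dictionary:
  'to' -> 0
  'dog' -> 3
  'cat' -> 4
  'big' -> 1

Encoded: [0, 3, 4, 1]
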